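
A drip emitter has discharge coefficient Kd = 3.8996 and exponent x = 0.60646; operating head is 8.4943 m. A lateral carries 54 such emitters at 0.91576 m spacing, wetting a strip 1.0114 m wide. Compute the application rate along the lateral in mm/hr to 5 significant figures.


Approach: apply the emitter equation with a lateral mass balance, q = Kd*h^x; Q = n*q; rate = Q/(n*spacing*width).
Step 1 — single emitter flow (q = Kd*h^x):
  q = 3.8996 * 8.4943^0.60646 = 14.27246 L/hr
Step 2 — total lateral flow: Q = 54 * 14.27246 = 770.7127 L/hr
Step 3 — wetted area: A = 54 * 0.91576 * 1.0114 = 50.01478 m^2
Step 4 — application rate: Q/A = 770.7127/50.01478 = 15.410 mm/hr
Therefore the application rate along the lateral = 15.410 mm/hr.


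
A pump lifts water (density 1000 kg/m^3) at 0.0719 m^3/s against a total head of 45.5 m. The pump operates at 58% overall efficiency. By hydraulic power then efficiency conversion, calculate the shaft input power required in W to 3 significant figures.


Approach: apply hydraulic power then efficiency conversion, P = rho*g*Q*H; P_in = P/eta.
Step 1 — hydraulic power (P = rho*g*Q*H):
  P = 1000 * 9.81 * 0.0719 * 45.5 = 32093 W
Step 2 — input power: P_in = P/eta = 32093 / 0.58 = 55300 W
Therefore the shaft input power required = 55300 W.


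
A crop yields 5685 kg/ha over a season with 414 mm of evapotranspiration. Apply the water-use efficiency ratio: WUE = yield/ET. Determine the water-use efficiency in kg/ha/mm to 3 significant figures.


WUE = 5685 / 414 = 13.7 kg/ha/mm
Therefore the water-use efficiency = 13.7 kg/ha/mm.


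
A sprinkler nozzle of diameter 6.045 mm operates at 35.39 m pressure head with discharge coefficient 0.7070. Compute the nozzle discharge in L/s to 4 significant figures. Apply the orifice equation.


Approach: apply the orifice equation, Q = Cd*A*sqrt(2*g*h), A = pi*(d/2)^2.
A = pi*(6.045e-3/2)^2 = 2.87000e-05 m^2
Q = 0.7070 * 2.87000e-05 * sqrt(2*9.81*35.39) * 1000 = 0.5347 L/s
Therefore the nozzle discharge = 0.5347 L/s.


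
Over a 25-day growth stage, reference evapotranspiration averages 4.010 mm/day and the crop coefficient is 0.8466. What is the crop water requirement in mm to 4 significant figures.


Approach: apply the crop water requirement relation, CWR = ET0 * Kc * days.
CWR = 4.010 * 0.8466 * 25 = 84.87 mm
Therefore the crop water requirement = 84.87 mm.


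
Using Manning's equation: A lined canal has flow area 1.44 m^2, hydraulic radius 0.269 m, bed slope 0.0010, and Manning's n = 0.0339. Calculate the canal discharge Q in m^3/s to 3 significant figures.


Approach: apply Manning's equation, Q = (1/n)*A*R^(2/3)*S^(1/2).
Q = (1/0.0339) * 1.44 * 0.269^(2/3) * 0.0010^(1/2) = 0.560 m^3/s
Therefore the canal discharge Q = 0.560 m^3/s.


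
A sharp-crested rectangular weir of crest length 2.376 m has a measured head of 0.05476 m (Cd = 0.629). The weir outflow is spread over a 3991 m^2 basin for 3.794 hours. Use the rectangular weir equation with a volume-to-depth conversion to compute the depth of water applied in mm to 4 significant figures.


Approach: apply the rectangular weir equation with a volume-to-depth conversion, Q = (2/3)*Cd*L*sqrt(2g)*H^1.5; d = Q*t/A * 1000.
Step 1 — weir discharge:
  Q = (2/3)*0.629*2.376*sqrt(2*9.81)*0.05476^1.5 = 0.0565523 m^3/s
Step 2 — volume: V = 0.0565523 * 3.794*3600 = 772.414 m^3
Step 3 — depth: d = V/A * 1000 = 772.414/3991 * 1000 = 193.5 mm
Therefore the depth of water applied = 193.5 mm.


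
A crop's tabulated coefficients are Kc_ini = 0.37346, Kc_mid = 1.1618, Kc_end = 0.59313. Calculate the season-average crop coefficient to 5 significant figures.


Approach: apply a simple seasonal average, Kc_avg = (Kc_ini + Kc_mid + Kc_end)/3.
Kc_avg = (0.37346 + 1.1618 + 0.59313)/3 = 0.70946
Therefore the season-average crop coefficient = 0.70946.


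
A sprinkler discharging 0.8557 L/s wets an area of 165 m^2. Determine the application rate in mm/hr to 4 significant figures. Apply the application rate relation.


Approach: apply the application rate relation, rate = (Q/A)*3600.
rate = (0.8557 / 165) * 3600 = 18.67 mm/hr
Therefore the application rate = 18.67 mm/hr.


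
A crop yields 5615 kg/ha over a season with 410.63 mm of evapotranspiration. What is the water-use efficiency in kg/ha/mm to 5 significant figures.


Approach: apply the water-use efficiency ratio, WUE = yield/ET.
WUE = 5615 / 410.63 = 13.674 kg/ha/mm
Therefore the water-use efficiency = 13.674 kg/ha/mm.


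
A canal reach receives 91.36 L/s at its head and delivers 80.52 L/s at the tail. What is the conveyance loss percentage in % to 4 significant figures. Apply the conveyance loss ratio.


Approach: apply the conveyance loss ratio, loss% = ((Q_head - Q_tail)/Q_head)*100.
loss = ((91.36 - 80.52)/91.36)*100 = 11.87 %
Therefore the conveyance loss percentage = 11.87 %.


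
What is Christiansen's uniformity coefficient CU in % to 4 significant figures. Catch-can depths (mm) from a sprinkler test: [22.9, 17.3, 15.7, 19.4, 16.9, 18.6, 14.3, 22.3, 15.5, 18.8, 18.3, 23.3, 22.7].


Approach: apply Christiansen's uniformity coefficient, CU = (1 - mean_abs_deviation/mean)*100.
mean = 18.9231 mm
mean |d_i - mean| = 2.45917 mm
CU = (1 - 2.45917/18.9231)*100 = 87.00 %
Therefore Christiansen's uniformity coefficient CU = 87.00 %.


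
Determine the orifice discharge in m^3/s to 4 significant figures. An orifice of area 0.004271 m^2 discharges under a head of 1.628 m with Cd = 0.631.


Approach: apply the orifice equation, Q = Cd*A*sqrt(2*g*h).
Q = 0.631 * 0.004271 * sqrt(2*9.81*1.628) = 0.01523 m^3/s
Therefore the orifice discharge = 0.01523 m^3/s.


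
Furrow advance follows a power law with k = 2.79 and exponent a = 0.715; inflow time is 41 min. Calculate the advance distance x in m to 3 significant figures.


Approach: apply the power-law advance function, x = k*t^a.
x = 2.79 * 41^0.715 = 39.7 m
Therefore the advance distance x = 39.7 m.


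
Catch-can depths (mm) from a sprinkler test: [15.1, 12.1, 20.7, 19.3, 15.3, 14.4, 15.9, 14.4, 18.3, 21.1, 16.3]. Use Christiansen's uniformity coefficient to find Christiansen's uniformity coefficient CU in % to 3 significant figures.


Approach: apply Christiansen's uniformity coefficient, CU = (1 - mean_abs_deviation/mean)*100.
mean = 16.627 mm
mean |d_i - mean| = 2.3438 mm
CU = (1 - 2.3438/16.627)*100 = 85.9 %
Therefore Christiansen's uniformity coefficient CU = 85.9 %.


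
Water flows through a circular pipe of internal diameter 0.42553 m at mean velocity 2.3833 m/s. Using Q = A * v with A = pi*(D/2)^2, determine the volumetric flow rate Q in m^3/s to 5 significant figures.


A = pi*(0.42553/2)^2 = 0.1422166 m^2
Q = 0.1422166 * 2.3833 = 0.33894 m^3/s
Therefore the volumetric flow rate Q = 0.33894 m^3/s.


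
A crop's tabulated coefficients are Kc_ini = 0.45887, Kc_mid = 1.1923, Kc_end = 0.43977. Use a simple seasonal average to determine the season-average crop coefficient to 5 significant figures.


Approach: apply a simple seasonal average, Kc_avg = (Kc_ini + Kc_mid + Kc_end)/3.
Kc_avg = (0.45887 + 1.1923 + 0.43977)/3 = 0.69698
Therefore the season-average crop coefficient = 0.69698.


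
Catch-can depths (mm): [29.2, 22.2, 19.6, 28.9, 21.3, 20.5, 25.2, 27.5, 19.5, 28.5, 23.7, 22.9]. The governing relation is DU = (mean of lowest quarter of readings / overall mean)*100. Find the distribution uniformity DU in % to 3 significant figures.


sorted lowest 3 of 12: [19.5, 19.6, 20.5] -> mean = 19.867 mm
overall mean = 24.083 mm
DU = (19.867/24.083)*100 = 82.5 %
Therefore the distribution uniformity DU = 82.5 %.


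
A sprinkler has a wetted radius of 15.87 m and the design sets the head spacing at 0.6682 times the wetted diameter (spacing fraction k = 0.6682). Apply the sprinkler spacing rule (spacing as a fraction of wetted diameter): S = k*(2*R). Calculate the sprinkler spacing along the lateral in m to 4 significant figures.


S = 0.6682 * (2 * 15.87) = 21.21 m
Therefore the sprinkler spacing along the lateral = 21.21 m.


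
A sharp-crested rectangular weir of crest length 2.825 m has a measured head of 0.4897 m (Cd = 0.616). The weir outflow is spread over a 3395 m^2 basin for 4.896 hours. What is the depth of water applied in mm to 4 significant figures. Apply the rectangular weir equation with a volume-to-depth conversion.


Approach: apply the rectangular weir equation with a volume-to-depth conversion, Q = (2/3)*Cd*L*sqrt(2g)*H^1.5; d = Q*t/A * 1000.
Step 1 — weir discharge:
  Q = (2/3)*0.616*2.825*sqrt(2*9.81)*0.4897^1.5 = 1.76097 m^3/s
Step 2 — volume: V = 1.76097 * 4.896*3600 = 31038.2 m^3
Step 3 — depth: d = V/A * 1000 = 31038.2/3395 * 1000 = 9142 mm
Therefore the depth of water applied = 9142 mm.


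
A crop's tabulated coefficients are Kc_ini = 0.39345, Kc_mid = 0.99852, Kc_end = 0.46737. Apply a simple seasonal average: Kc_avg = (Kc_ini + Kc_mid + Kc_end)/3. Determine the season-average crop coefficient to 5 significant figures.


Kc_avg = (0.39345 + 0.99852 + 0.46737)/3 = 0.61978
Therefore the season-average crop coefficient = 0.61978.


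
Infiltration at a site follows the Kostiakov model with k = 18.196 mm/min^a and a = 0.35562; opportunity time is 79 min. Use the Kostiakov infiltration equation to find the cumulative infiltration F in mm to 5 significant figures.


Approach: apply the Kostiakov infiltration equation, F = k*t^a.
F = 18.196 * 79^0.35562 = 86.062 mm
Therefore the cumulative infiltration F = 86.062 mm.


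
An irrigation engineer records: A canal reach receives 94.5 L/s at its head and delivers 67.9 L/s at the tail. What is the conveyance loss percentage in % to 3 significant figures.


Approach: apply the conveyance loss ratio, loss% = ((Q_head - Q_tail)/Q_head)*100.
loss = ((94.5 - 67.9)/94.5)*100 = 28.1 %
Therefore the conveyance loss percentage = 28.1 %.


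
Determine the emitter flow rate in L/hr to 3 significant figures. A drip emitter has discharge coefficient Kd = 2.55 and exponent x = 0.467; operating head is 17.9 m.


Approach: apply the emitter characteristic equation, q = Kd * h^x.
q = 2.55 * 17.9^0.467 = 9.81 L/hr
Therefore the emitter flow rate = 9.81 L/hr.


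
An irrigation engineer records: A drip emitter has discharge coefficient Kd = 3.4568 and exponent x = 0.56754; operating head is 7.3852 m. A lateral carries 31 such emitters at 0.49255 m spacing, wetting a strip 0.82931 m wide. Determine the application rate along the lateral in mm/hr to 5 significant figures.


Approach: apply the emitter equation with a lateral mass balance, q = Kd*h^x; Q = n*q; rate = Q/(n*spacing*width).
Step 1 — single emitter flow (q = Kd*h^x):
  q = 3.4568 * 7.3852^0.56754 = 10.75238 L/hr
Step 2 — total lateral flow: Q = 31 * 10.75238 = 333.3238 L/hr
Step 3 — wetted area: A = 31 * 0.49255 * 0.82931 = 12.66278 m^2
Step 4 — application rate: Q/A = 333.3238/12.66278 = 26.323 mm/hr
Therefore the application rate along the lateral = 26.323 mm/hr.


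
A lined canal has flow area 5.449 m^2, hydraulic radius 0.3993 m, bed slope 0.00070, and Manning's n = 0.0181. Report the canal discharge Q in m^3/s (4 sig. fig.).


Approach: apply Manning's equation, Q = (1/n)*A*R^(2/3)*S^(1/2).
Q = (1/0.0181) * 5.449 * 0.3993^(2/3) * 0.00070^(1/2) = 4.319 m^3/s
Therefore the canal discharge Q = 4.319 m^3/s.


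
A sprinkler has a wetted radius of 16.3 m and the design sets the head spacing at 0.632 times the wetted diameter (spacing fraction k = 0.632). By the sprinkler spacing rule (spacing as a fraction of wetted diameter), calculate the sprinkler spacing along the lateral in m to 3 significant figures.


Approach: apply the sprinkler spacing rule (spacing as a fraction of wetted diameter), S = k*(2*R).
S = 0.632 * (2 * 16.3) = 20.6 m
Therefore the sprinkler spacing along the lateral = 20.6 m.


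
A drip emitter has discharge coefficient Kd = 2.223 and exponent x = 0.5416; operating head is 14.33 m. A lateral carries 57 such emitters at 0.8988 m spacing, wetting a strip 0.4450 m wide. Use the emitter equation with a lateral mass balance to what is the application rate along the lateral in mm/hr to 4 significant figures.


Approach: apply the emitter equation with a lateral mass balance, q = Kd*h^x; Q = n*q; rate = Q/(n*spacing*width).
Step 1 — single emitter flow (q = Kd*h^x):
  q = 2.223 * 14.33^0.5416 = 9.40075 L/hr
Step 2 — total lateral flow: Q = 57 * 9.40075 = 535.843 L/hr
Step 3 — wetted area: A = 57 * 0.8988 * 0.4450 = 22.7981 m^2
Step 4 — application rate: Q/A = 535.843/22.7981 = 23.50 mm/hr
Therefore the application rate along the lateral = 23.50 mm/hr.


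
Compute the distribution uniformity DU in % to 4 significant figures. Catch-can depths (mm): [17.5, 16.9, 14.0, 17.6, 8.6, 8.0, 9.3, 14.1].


Approach: apply the low-quarter distribution uniformity, DU = (mean of lowest quarter of readings / overall mean)*100.
sorted lowest 2 of 8: [8.0, 8.6] -> mean = 8.30000 mm
overall mean = 13.2500 mm
DU = (8.30000/13.2500)*100 = 62.64 %
Therefore the distribution uniformity DU = 62.64 %.


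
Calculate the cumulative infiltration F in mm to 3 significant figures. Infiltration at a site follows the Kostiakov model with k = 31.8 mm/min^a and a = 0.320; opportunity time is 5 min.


Approach: apply the Kostiakov infiltration equation, F = k*t^a.
F = 31.8 * 5^0.320 = 53.2 mm
Therefore the cumulative infiltration F = 53.2 mm.


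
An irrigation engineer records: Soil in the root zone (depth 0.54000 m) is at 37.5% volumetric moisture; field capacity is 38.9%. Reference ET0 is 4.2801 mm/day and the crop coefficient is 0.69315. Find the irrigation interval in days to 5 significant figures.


Approach: apply soil-water budget scheduling, SMD = (FC-theta)/100*depth*1000; ETc = ET0*Kc; interval = SMD/ETc.
Step 1 — soil moisture deficit:
  SMD = (38.9 - 37.5)/100 * 0.54000 * 1000 = 7.560000 mm
Step 2 — daily crop ET (ETc = ET0*Kc):
  ETc = 4.2801 * 0.69315 = 2.966751 mm/day
Step 3 — irrigation interval (SMD/ETc):
  interval = 7.560000 / 2.966751 = 2.5482 days
Therefore the irrigation interval = 2.5482 days.


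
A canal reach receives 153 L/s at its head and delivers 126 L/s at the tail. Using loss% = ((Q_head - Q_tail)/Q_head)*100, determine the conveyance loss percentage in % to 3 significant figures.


loss = ((153 - 126)/153)*100 = 17.6 %
Therefore the conveyance loss percentage = 17.6 %.


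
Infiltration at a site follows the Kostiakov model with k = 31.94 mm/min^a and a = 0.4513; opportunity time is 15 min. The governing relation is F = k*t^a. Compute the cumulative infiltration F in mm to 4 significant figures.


F = 31.94 * 15^0.4513 = 108.4 mm
Therefore the cumulative infiltration F = 108.4 mm.


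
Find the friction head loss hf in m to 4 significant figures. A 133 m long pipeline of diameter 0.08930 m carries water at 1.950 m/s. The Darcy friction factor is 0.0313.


Approach: apply the Darcy-Weisbach equation, hf = f*(L/D)*(v^2/(2g)).
hf = 0.0313 * (133/0.08930) * (1.950^2 / (2*9.81))
hf = 9.035 m
Therefore the friction head loss hf = 9.035 m.


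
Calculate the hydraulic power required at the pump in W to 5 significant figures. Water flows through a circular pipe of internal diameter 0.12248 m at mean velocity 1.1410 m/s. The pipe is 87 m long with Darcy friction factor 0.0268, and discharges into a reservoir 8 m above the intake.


Approach: apply continuity + Darcy-Weisbach + hydraulic power, Q = A*v; hf = f*(L/D)*(v^2/(2g)); H = static + hf; P = rho*g*Q*H.
Step 1 — flow rate (continuity, Q = A*v):
  A = pi*(0.12248/2)^2 = 0.01178203 m^2
  Q = 0.01178203 * 1.1410 = 0.01344330 m^3/s
Step 2 — friction head loss (Darcy-Weisbach):
  hf = 0.0268 * (87/0.12248) * (1.1410^2 / (2*9.81))
  hf = 1.263168 m
Step 3 — total head: H = 8 + 1.263168 = 9.263168 m
Step 4 — hydraulic power (P = rho*g*Q*H):
  P = 1000 * 9.81 * 0.01344330 * 9.263168 = 1221.6 W
Therefore the hydraulic power required at the pump = 1221.6 W.


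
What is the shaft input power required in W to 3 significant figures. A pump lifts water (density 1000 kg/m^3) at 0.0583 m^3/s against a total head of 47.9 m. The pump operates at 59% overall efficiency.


Approach: apply hydraulic power then efficiency conversion, P = rho*g*Q*H; P_in = P/eta.
Step 1 — hydraulic power (P = rho*g*Q*H):
  P = 1000 * 9.81 * 0.0583 * 47.9 = 27395 W
Step 2 — input power: P_in = P/eta = 27395 / 0.59 = 46400 W
Therefore the shaft input power required = 46400 W.


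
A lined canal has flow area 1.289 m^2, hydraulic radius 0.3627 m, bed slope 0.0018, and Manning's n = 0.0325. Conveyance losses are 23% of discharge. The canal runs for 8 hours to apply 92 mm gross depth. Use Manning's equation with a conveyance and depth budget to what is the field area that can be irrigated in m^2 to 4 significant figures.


Approach: apply Manning's equation with a conveyance and depth budget, Q = (1/n)*A*R^(2/3)*S^(1/2); Q_field = Q*(1-loss); Area = Q_field*t/(d/1000).
Step 1 — canal discharge (Manning's equation):
  Q = (1/0.0325) * 1.289 * 0.3627^(2/3) * 0.0018^(1/2) = 0.855797 m^3/s
Step 2 — delivered flow: Q_field = 0.855797*(1 - 23/100) = 0.658964 m^3/s
Step 3 — volume delivered: V = 0.658964 * 8*3600 = 18978.2 m^3
Step 4 — area served: A = V / (depth/1000) = 18978.2 / 0.092 = 206300 m^2
Therefore the field area that can be irrigated = 206300 m^2.


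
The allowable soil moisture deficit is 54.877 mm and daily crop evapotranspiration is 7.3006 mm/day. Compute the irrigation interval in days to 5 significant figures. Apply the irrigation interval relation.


Approach: apply the irrigation interval relation, interval = SMD / ETc.
interval = 54.877 / 7.3006 = 7.5168 days
Therefore the irrigation interval = 7.5168 days.


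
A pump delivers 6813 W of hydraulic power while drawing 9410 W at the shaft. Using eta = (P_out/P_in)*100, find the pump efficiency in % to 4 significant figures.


eta = (6813 / 9410) * 100 = 72.40 %
Therefore the pump efficiency = 72.40 %.


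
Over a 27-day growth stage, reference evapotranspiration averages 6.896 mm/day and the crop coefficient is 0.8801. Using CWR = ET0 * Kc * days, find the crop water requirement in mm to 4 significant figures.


CWR = 6.896 * 0.8801 * 27 = 163.9 mm
Therefore the crop water requirement = 163.9 mm.


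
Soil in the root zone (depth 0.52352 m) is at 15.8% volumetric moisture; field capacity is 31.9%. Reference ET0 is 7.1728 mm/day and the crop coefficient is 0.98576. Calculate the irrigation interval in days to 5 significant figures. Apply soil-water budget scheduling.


Approach: apply soil-water budget scheduling, SMD = (FC-theta)/100*depth*1000; ETc = ET0*Kc; interval = SMD/ETc.
Step 1 — soil moisture deficit:
  SMD = (31.9 - 15.8)/100 * 0.52352 * 1000 = 84.28672 mm
Step 2 — daily crop ET (ETc = ET0*Kc):
  ETc = 7.1728 * 0.98576 = 7.070659 mm/day
Step 3 — irrigation interval (SMD/ETc):
  interval = 84.28672 / 7.070659 = 11.921 days
Therefore the irrigation interval = 11.921 days.


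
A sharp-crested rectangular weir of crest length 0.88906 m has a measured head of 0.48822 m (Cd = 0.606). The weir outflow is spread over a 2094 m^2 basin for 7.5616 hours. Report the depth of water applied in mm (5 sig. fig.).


Approach: apply the rectangular weir equation with a volume-to-depth conversion, Q = (2/3)*Cd*L*sqrt(2g)*H^1.5; d = Q*t/A * 1000.
Step 1 — weir discharge:
  Q = (2/3)*0.606*0.88906*sqrt(2*9.81)*0.48822^1.5 = 0.5427318 m^3/s
Step 2 — volume: V = 0.5427318 * 7.5616*3600 = 14774.12 m^3
Step 3 — depth: d = V/A * 1000 = 14774.12/2094 * 1000 = 7055.5 mm
Therefore the depth of water applied = 7055.5 mm.


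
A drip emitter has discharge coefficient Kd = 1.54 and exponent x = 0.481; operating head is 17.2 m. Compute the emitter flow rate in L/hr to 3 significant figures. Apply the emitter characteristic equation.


Approach: apply the emitter characteristic equation, q = Kd * h^x.
q = 1.54 * 17.2^0.481 = 6.05 L/hr
Therefore the emitter flow rate = 6.05 L/hr.


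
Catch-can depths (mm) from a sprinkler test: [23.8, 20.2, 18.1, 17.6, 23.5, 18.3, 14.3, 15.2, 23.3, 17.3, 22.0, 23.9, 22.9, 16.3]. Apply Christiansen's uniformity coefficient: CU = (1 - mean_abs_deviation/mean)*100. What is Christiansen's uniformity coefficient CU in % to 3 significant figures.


mean = 19.764 mm
mean |d_i - mean| = 3.0357 mm
CU = (1 - 3.0357/19.764)*100 = 84.6 %
Therefore Christiansen's uniformity coefficient CU = 84.6 %.


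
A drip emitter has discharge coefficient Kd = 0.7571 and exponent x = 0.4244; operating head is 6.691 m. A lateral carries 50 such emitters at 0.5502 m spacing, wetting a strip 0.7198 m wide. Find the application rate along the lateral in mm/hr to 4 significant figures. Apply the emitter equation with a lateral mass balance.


Approach: apply the emitter equation with a lateral mass balance, q = Kd*h^x; Q = n*q; rate = Q/(n*spacing*width).
Step 1 — single emitter flow (q = Kd*h^x):
  q = 0.7571 * 6.691^0.4244 = 1.69626 L/hr
Step 2 — total lateral flow: Q = 50 * 1.69626 = 84.8128 L/hr
Step 3 — wetted area: A = 50 * 0.5502 * 0.7198 = 19.8017 m^2
Step 4 — application rate: Q/A = 84.8128/19.8017 = 4.283 mm/hr
Therefore the application rate along the lateral = 4.283 mm/hr.


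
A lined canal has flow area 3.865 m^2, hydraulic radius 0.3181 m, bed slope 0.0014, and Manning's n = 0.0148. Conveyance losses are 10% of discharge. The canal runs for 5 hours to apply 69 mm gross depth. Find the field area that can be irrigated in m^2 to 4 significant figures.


Approach: apply Manning's equation with a conveyance and depth budget, Q = (1/n)*A*R^(2/3)*S^(1/2); Q_field = Q*(1-loss); Area = Q_field*t/(d/1000).
Step 1 — canal discharge (Manning's equation):
  Q = (1/0.0148) * 3.865 * 0.3181^(2/3) * 0.0014^(1/2) = 4.55331 m^3/s
Step 2 — delivered flow: Q_field = 4.55331*(1 - 10/100) = 4.09798 m^3/s
Step 3 — volume delivered: V = 4.09798 * 5*3600 = 73763.7 m^3
Step 4 — area served: A = V / (depth/1000) = 73763.7 / 0.069 = 1069000 m^2
Therefore the field area that can be irrigated = 1069000 m^2.


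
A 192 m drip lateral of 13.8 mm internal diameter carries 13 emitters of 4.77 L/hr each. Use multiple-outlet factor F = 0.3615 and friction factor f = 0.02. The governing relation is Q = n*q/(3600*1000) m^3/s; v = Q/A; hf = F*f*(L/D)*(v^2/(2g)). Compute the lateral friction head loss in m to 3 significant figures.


Q = 13*4.77/(3600*1000) = 1.7225e-05 m^3/s
A = pi*(13.8e-3/2)^2 = 1.4957e-04 m^2, so v = Q/A = 0.11516 m/s
hf = 0.3615*0.02*(192/0.0138)*(0.11516^2/(2*9.81)) = 0.0680 m
Therefore the lateral friction head loss = 0.0680 m.


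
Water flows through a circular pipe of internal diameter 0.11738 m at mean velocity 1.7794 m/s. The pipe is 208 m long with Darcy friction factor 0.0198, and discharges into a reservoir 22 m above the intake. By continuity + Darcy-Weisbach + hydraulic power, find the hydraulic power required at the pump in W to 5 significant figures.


Approach: apply continuity + Darcy-Weisbach + hydraulic power, Q = A*v; hf = f*(L/D)*(v^2/(2g)); H = static + hf; P = rho*g*Q*H.
Step 1 — flow rate (continuity, Q = A*v):
  A = pi*(0.11738/2)^2 = 0.01082127 m^2
  Q = 0.01082127 * 1.7794 = 0.01925536 m^3/s
Step 2 — friction head loss (Darcy-Weisbach):
  hf = 0.0198 * (208/0.11738) * (1.7794^2 / (2*9.81))
  hf = 5.662166 m
Step 3 — total head: H = 22 + 5.662166 = 27.66217 m
Step 4 — hydraulic power (P = rho*g*Q*H):
  P = 1000 * 9.81 * 0.01925536 * 27.66217 = 5225.2 W
Therefore the hydraulic power required at the pump = 5225.2 W.


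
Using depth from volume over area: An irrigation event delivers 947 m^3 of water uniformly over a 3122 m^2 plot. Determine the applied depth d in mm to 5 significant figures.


Approach: apply depth from volume over area, d = (V/A)*1000.
d = (947 / 3122) * 1000 = 303.33 mm
Therefore the applied depth d = 303.33 mm.


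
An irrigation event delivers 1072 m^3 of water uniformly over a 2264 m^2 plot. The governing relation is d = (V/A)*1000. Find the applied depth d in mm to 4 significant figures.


d = (1072 / 2264) * 1000 = 473.5 mm
Therefore the applied depth d = 473.5 mm.


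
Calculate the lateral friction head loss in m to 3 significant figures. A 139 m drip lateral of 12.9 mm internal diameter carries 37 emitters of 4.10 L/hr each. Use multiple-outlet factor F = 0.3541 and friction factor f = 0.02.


Approach: apply Darcy-Weisbach with the multiple-outlet F-factor, Q = n*q/(3600*1000) m^3/s; v = Q/A; hf = F*f*(L/D)*(v^2/(2g)).
Q = 37*4.10/(3600*1000) = 4.2139e-05 m^3/s
A = pi*(12.9e-3/2)^2 = 1.3070e-04 m^2, so v = Q/A = 0.32241 m/s
hf = 0.3541*0.02*(139/0.0129)*(0.32241^2/(2*9.81)) = 0.404 m
Therefore the lateral friction head loss = 0.404 m.


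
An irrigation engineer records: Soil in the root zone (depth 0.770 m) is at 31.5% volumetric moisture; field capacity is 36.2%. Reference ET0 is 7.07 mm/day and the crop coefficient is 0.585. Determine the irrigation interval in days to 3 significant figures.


Approach: apply soil-water budget scheduling, SMD = (FC-theta)/100*depth*1000; ETc = ET0*Kc; interval = SMD/ETc.
Step 1 — soil moisture deficit:
  SMD = (36.2 - 31.5)/100 * 0.770 * 1000 = 36.190 mm
Step 2 — daily crop ET (ETc = ET0*Kc):
  ETc = 7.07 * 0.585 = 4.1360 mm/day
Step 3 — irrigation interval (SMD/ETc):
  interval = 36.190 / 4.1360 = 8.75 days
Therefore the irrigation interval = 8.75 days.


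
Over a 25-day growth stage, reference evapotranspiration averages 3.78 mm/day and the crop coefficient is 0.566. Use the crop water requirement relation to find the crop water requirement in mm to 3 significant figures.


Approach: apply the crop water requirement relation, CWR = ET0 * Kc * days.
CWR = 3.78 * 0.566 * 25 = 53.5 mm
Therefore the crop water requirement = 53.5 mm.


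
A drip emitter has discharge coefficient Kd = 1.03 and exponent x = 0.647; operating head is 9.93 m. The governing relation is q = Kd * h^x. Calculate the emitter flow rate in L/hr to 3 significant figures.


q = 1.03 * 9.93^0.647 = 4.55 L/hr
Therefore the emitter flow rate = 4.55 L/hr.


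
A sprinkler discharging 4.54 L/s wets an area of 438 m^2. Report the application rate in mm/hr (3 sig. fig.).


Approach: apply the application rate relation, rate = (Q/A)*3600.
rate = (4.54 / 438) * 3600 = 37.3 mm/hr
Therefore the application rate = 37.3 mm/hr.


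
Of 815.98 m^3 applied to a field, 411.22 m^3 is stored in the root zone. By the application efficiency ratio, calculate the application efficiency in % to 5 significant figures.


Approach: apply the application efficiency ratio, Ea = (stored/applied)*100.
Ea = (411.22/815.98)*100 = 50.396 %
Therefore the application efficiency = 50.396 %.


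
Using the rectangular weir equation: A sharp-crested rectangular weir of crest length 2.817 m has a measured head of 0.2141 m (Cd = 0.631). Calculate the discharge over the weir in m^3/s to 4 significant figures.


Approach: apply the rectangular weir equation, Q = (2/3)*Cd*L*sqrt(2g)*H^1.5.
Q = (2/3)*0.631*2.817*sqrt(2*9.81)*0.2141^1.5 = 0.5200 m^3/s
Therefore the discharge over the weir = 0.5200 m^3/s.


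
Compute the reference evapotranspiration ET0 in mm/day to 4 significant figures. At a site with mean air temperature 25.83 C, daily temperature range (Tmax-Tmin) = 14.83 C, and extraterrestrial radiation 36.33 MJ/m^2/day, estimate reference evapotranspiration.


Approach: apply the Hargreaves-Samani method, ET0 = 0.0023*(Tmean+17.8)*sqrt(Tmax-Tmin)*0.408*Ra.
ET0 = 0.0023*(25.83+17.8)*sqrt(14.83)*0.408*36.33 = 5.728 mm/day
Therefore the reference evapotranspiration ET0 = 5.728 mm/day.


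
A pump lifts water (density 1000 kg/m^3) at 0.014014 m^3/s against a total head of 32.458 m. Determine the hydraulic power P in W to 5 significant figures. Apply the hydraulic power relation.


Approach: apply the hydraulic power relation, P = rho*g*Q*H.
P = 1000 * 9.81 * 0.014014 * 32.458 = 4462.2 W
Therefore the hydraulic power P = 4462.2 W.


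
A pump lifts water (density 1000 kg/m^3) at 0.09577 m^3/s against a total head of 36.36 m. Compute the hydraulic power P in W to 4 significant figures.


Approach: apply the hydraulic power relation, P = rho*g*Q*H.
P = 1000 * 9.81 * 0.09577 * 36.36 = 34160 W
Therefore the hydraulic power P = 34160 W.


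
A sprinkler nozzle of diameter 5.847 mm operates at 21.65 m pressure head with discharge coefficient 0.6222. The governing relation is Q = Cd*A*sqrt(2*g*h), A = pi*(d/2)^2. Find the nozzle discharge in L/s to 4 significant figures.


A = pi*(5.847e-3/2)^2 = 2.68507e-05 m^2
Q = 0.6222 * 2.68507e-05 * sqrt(2*9.81*21.65) * 1000 = 0.3443 L/s
Therefore the nozzle discharge = 0.3443 L/s.


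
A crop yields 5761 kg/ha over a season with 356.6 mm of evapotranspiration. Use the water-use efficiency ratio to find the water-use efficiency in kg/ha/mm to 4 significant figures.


Approach: apply the water-use efficiency ratio, WUE = yield/ET.
WUE = 5761 / 356.6 = 16.16 kg/ha/mm
Therefore the water-use efficiency = 16.16 kg/ha/mm.


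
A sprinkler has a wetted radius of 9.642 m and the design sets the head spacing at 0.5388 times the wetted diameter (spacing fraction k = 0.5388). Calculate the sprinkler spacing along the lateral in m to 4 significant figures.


Approach: apply the sprinkler spacing rule (spacing as a fraction of wetted diameter), S = k*(2*R).
S = 0.5388 * (2 * 9.642) = 10.39 m
Therefore the sprinkler spacing along the lateral = 10.39 m.


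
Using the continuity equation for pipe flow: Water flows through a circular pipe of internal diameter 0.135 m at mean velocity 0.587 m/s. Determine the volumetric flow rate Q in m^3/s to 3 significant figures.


Approach: apply the continuity equation for pipe flow, Q = A * v with A = pi*(D/2)^2.
A = pi*(0.135/2)^2 = 0.014314 m^2
Q = 0.014314 * 0.587 = 0.00840 m^3/s
Therefore the volumetric flow rate Q = 0.00840 m^3/s.


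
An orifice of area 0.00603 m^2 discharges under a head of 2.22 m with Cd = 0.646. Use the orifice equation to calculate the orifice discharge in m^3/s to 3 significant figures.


Approach: apply the orifice equation, Q = Cd*A*sqrt(2*g*h).
Q = 0.646 * 0.00603 * sqrt(2*9.81*2.22) = 0.0257 m^3/s
Therefore the orifice discharge = 0.0257 m^3/s.


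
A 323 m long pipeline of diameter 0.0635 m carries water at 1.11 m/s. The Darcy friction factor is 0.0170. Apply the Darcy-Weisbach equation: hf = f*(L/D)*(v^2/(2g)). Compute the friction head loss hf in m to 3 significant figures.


hf = 0.0170 * (323/0.0635) * (1.11^2 / (2*9.81))
hf = 5.43 m
Therefore the friction head loss hf = 5.43 m.


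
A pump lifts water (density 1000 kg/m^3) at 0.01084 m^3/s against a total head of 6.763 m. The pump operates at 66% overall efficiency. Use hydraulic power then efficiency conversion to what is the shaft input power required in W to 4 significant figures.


Approach: apply hydraulic power then efficiency conversion, P = rho*g*Q*H; P_in = P/eta.
Step 1 — hydraulic power (P = rho*g*Q*H):
  P = 1000 * 9.81 * 0.01084 * 6.763 = 719.180 W
Step 2 — input power: P_in = P/eta = 719.180 / 0.66 = 1090 W
Therefore the shaft input power required = 1090 W.


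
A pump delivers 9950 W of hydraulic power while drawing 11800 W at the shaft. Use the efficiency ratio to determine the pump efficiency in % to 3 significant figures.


Approach: apply the efficiency ratio, eta = (P_out/P_in)*100.
eta = (9950 / 11800) * 100 = 84.3 %
Therefore the pump efficiency = 84.3 %.


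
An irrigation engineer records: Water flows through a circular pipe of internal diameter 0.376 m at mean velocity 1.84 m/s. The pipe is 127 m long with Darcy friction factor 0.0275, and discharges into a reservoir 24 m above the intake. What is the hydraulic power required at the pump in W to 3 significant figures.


Approach: apply continuity + Darcy-Weisbach + hydraulic power, Q = A*v; hf = f*(L/D)*(v^2/(2g)); H = static + hf; P = rho*g*Q*H.
Step 1 — flow rate (continuity, Q = A*v):
  A = pi*(0.376/2)^2 = 0.11104 m^2
  Q = 0.11104 * 1.84 = 0.20431 m^3/s
Step 2 — friction head loss (Darcy-Weisbach):
  hf = 0.0275 * (127/0.376) * (1.84^2 / (2*9.81))
  hf = 1.6028 m
Step 3 — total head: H = 24 + 1.6028 = 25.603 m
Step 4 — hydraulic power (P = rho*g*Q*H):
  P = 1000 * 9.81 * 0.20431 * 25.603 = 51300 W
Therefore the hydraulic power required at the pump = 51300 W.


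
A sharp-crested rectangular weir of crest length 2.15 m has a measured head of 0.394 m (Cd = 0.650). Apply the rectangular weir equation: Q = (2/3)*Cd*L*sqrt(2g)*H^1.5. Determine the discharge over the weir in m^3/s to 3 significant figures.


Q = (2/3)*0.650*2.15*sqrt(2*9.81)*0.394^1.5 = 1.02 m^3/s
Therefore the discharge over the weir = 1.02 m^3/s.


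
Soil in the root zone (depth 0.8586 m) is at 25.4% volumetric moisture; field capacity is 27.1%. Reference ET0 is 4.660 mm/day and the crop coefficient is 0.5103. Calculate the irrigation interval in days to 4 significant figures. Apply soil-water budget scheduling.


Approach: apply soil-water budget scheduling, SMD = (FC-theta)/100*depth*1000; ETc = ET0*Kc; interval = SMD/ETc.
Step 1 — soil moisture deficit:
  SMD = (27.1 - 25.4)/100 * 0.8586 * 1000 = 14.5962 mm
Step 2 — daily crop ET (ETc = ET0*Kc):
  ETc = 4.660 * 0.5103 = 2.37800 mm/day
Step 3 — irrigation interval (SMD/ETc):
  interval = 14.5962 / 2.37800 = 6.138 days
Therefore the irrigation interval = 6.138 days.


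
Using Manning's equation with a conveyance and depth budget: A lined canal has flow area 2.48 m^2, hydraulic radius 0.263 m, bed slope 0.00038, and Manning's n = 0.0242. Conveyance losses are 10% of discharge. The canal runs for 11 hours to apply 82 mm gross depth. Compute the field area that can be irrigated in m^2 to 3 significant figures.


Approach: apply Manning's equation with a conveyance and depth budget, Q = (1/n)*A*R^(2/3)*S^(1/2); Q_field = Q*(1-loss); Area = Q_field*t/(d/1000).
Step 1 — canal discharge (Manning's equation):
  Q = (1/0.0242) * 2.48 * 0.263^(2/3) * 0.00038^(1/2) = 0.82003 m^3/s
Step 2 — delivered flow: Q_field = 0.82003*(1 - 10/100) = 0.73803 m^3/s
Step 3 — volume delivered: V = 0.73803 * 11*3600 = 29226 m^3
Step 4 — area served: A = V / (depth/1000) = 29226 / 0.082 = 356000 m^2
Therefore the field area that can be irrigated = 356000 m^2.


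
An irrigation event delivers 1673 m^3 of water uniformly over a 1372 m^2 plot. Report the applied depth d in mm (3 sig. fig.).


Approach: apply depth from volume over area, d = (V/A)*1000.
d = (1673 / 1372) * 1000 = 1220 mm
Therefore the applied depth d = 1220 mm.


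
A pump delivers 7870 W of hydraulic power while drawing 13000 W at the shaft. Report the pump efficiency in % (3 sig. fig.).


Approach: apply the efficiency ratio, eta = (P_out/P_in)*100.
eta = (7870 / 13000) * 100 = 60.5 %
Therefore the pump efficiency = 60.5 %.


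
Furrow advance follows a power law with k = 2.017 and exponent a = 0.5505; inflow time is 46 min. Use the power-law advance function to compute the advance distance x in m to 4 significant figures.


Approach: apply the power-law advance function, x = k*t^a.
x = 2.017 * 46^0.5505 = 16.60 m
Therefore the advance distance x = 16.60 m.


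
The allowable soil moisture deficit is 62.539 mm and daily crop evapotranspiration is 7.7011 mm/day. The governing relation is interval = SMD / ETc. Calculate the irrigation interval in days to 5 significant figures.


interval = 62.539 / 7.7011 = 8.1208 days
Therefore the irrigation interval = 8.1208 days.


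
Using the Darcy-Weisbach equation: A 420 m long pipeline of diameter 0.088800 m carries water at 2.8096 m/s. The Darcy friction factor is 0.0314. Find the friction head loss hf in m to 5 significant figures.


Approach: apply the Darcy-Weisbach equation, hf = f*(L/D)*(v^2/(2g)).
hf = 0.0314 * (420/0.088800) * (2.8096^2 / (2*9.81))
hf = 59.752 m
Therefore the friction head loss hf = 59.752 m.


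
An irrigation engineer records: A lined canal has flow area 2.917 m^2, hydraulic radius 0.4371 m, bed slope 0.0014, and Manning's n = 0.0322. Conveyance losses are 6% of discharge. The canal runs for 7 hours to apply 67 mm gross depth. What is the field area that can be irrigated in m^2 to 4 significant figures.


Approach: apply Manning's equation with a conveyance and depth budget, Q = (1/n)*A*R^(2/3)*S^(1/2); Q_field = Q*(1-loss); Area = Q_field*t/(d/1000).
Step 1 — canal discharge (Manning's equation):
  Q = (1/0.0322) * 2.917 * 0.4371^(2/3) * 0.0014^(1/2) = 1.95223 m^3/s
Step 2 — delivered flow: Q_field = 1.95223*(1 - 6/100) = 1.83510 m^3/s
Step 3 — volume delivered: V = 1.83510 * 7*3600 = 46244.5 m^3
Step 4 — area served: A = V / (depth/1000) = 46244.5 / 0.067 = 690200 m^2
Therefore the field area that can be irrigated = 690200 m^2.


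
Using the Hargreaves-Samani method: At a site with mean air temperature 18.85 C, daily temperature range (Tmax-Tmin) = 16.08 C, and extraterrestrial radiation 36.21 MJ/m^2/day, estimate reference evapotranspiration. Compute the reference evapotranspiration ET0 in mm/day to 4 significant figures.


Approach: apply the Hargreaves-Samani method, ET0 = 0.0023*(Tmean+17.8)*sqrt(Tmax-Tmin)*0.408*Ra.
ET0 = 0.0023*(18.85+17.8)*sqrt(16.08)*0.408*36.21 = 4.994 mm/day
Therefore the reference evapotranspiration ET0 = 4.994 mm/day.


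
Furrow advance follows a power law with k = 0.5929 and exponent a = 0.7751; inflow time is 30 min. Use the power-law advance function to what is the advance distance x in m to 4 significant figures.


Approach: apply the power-law advance function, x = k*t^a.
x = 0.5929 * 30^0.7751 = 8.277 m
Therefore the advance distance x = 8.277 m.


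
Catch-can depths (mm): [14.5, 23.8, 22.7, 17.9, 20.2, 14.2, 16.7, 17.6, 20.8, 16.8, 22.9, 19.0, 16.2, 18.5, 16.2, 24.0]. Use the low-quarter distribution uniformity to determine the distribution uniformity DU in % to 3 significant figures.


Approach: apply the low-quarter distribution uniformity, DU = (mean of lowest quarter of readings / overall mean)*100.
sorted lowest 4 of 16: [14.2, 14.5, 16.2, 16.2] -> mean = 15.275 mm
overall mean = 18.875 mm
DU = (15.275/18.875)*100 = 80.9 %
Therefore the distribution uniformity DU = 80.9 %.


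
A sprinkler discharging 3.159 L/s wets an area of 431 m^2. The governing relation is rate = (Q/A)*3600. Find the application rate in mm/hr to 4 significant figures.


rate = (3.159 / 431) * 3600 = 26.39 mm/hr
Therefore the application rate = 26.39 mm/hr.


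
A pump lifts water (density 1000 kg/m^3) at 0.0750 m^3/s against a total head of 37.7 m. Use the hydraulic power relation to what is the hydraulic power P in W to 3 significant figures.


Approach: apply the hydraulic power relation, P = rho*g*Q*H.
P = 1000 * 9.81 * 0.0750 * 37.7 = 27700 W
Therefore the hydraulic power P = 27700 W.


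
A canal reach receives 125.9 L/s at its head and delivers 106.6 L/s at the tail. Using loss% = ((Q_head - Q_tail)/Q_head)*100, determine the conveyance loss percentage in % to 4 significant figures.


loss = ((125.9 - 106.6)/125.9)*100 = 15.33 %
Therefore the conveyance loss percentage = 15.33 %.


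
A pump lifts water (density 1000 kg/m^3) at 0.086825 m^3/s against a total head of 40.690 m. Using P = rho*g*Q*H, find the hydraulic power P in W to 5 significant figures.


P = 1000 * 9.81 * 0.086825 * 40.690 = 34658 W
Therefore the hydraulic power P = 34658 W.


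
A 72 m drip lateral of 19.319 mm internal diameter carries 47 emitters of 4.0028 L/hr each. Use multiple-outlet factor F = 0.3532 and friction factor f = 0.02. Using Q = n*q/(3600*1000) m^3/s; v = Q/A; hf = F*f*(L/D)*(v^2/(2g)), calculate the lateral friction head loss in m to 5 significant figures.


Q = 47*4.0028/(3600*1000) = 5.225878e-05 m^3/s
A = pi*(19.319e-3/2)^2 = 2.931293e-04 m^2, so v = Q/A = 0.1782790 m/s
hf = 0.3532*0.02*(72/0.019319)*(0.1782790^2/(2*9.81)) = 0.042648 m
Therefore the lateral friction head loss = 0.042648 m.


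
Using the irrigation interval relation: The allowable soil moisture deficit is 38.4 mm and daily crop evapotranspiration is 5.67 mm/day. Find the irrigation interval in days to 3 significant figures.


Approach: apply the irrigation interval relation, interval = SMD / ETc.
interval = 38.4 / 5.67 = 6.77 days
Therefore the irrigation interval = 6.77 days.
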